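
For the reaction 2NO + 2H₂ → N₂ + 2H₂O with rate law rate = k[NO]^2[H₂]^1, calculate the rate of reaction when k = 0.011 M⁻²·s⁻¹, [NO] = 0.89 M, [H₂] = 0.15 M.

0.001307 M/s

Step 1: The rate law is rate = k[NO]^2[H₂]^1
Step 2: Substitute: rate = 0.011 × (0.89)^2 × (0.15)^1
Step 3: rate = 0.011 × 0.7921 × 0.15 = 0.00130696 M/s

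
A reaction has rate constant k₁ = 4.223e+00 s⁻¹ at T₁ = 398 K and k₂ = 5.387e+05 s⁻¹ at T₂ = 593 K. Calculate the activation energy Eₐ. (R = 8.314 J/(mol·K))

118.3 kJ/mol

Step 1: Use the two-temperature Arrhenius form: ln(k₂/k₁) = -Eₐ/R × (1/T₂ - 1/T₁)
Step 2: ln(k₂/k₁) = ln(5.387e+05/4.223e+00) = ln(127563) = 11.7564
Step 3: 1/T₂ - 1/T₁ = 1/593 - 1/398 = -8.262222e-04 K⁻¹
Step 4: Eₐ = -R × ln(k₂/k₁) / (1/T₂ - 1/T₁) = -8.314 × 11.7564 / -8.262222e-04
Step 5: Eₐ = 1.1830e+05 J/mol = 118.3 kJ/mol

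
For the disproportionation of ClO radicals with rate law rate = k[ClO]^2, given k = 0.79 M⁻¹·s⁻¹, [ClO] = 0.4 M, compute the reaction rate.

0.1264 M/s

Step 1: Identify the rate law: rate = k[ClO]^2
Step 2: Substitute values: rate = 0.79 × (0.4)^2
Step 3: Calculate: rate = 0.79 × 0.16 = 0.1264 M/s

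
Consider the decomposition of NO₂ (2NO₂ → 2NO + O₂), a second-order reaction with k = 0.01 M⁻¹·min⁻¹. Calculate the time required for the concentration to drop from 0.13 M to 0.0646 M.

778.8 min

Step 1: For second-order: t = (1/[NO₂] - 1/[NO₂]₀)/k
Step 2: t = (1/0.0646 - 1/0.13)/0.01
Step 3: t = (15.48 - 7.692)/0.01
Step 4: t = 7.788/0.01 = 778.8 min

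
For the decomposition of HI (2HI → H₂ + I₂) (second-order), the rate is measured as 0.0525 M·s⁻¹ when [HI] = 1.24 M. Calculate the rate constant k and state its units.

0.03414 M⁻¹·s⁻¹

Step 1: rate = k[HI]^2, so k = rate / [HI]^2.
Step 2: k = 0.0525 / (1.24)^2 = 0.0525 / 1.538.
Step 3: k = 0.03414 M⁻¹·s⁻¹.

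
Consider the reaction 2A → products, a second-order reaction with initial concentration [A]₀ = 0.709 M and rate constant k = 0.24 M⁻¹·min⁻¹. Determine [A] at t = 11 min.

0.2469 M

Step 1: For a second-order reaction: 1/[A] = 1/[A]₀ + kt
Step 2: 1/[A] = 1/0.709 + 0.24 × 11
Step 3: 1/[A] = 1.41 + 2.64 = 4.05
Step 4: [A] = 1/4.05 = 0.2469 M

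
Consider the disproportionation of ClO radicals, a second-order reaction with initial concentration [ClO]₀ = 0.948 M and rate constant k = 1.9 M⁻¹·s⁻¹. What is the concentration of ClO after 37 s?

0.01401 M

Step 1: For a second-order reaction: 1/[ClO] = 1/[ClO]₀ + kt
Step 2: 1/[ClO] = 1/0.948 + 1.9 × 37
Step 3: 1/[ClO] = 1.055 + 70.3 = 71.35
Step 4: [ClO] = 1/71.35 = 0.01401 M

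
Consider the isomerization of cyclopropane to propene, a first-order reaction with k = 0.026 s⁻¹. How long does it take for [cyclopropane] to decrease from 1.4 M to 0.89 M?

17.42 s

Step 1: For first-order: t = ln([cyclopropane]₀/[cyclopropane])/k
Step 2: t = ln(1.4/0.89)/0.026
Step 3: t = ln(1.573)/0.026
Step 4: t = 0.453/0.026 = 17.42 s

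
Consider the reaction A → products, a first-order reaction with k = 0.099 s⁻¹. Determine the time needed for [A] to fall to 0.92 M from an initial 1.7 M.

6.202 s

Step 1: For first-order: t = ln([A]₀/[A])/k
Step 2: t = ln(1.7/0.92)/0.099
Step 3: t = ln(1.848)/0.099
Step 4: t = 0.614/0.099 = 6.202 s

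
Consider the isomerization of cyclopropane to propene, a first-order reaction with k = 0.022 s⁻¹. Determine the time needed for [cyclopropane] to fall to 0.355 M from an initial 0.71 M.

31.51 s

Step 1: For first-order: t = ln([cyclopropane]₀/[cyclopropane])/k
Step 2: t = ln(0.71/0.355)/0.022
Step 3: t = ln(2)/0.022
Step 4: t = 0.6931/0.022 = 31.51 s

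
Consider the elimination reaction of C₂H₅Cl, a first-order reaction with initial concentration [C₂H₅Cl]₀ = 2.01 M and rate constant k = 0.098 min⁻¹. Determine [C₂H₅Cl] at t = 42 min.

0.03278 M

Step 1: For a first-order reaction: [C₂H₅Cl] = [C₂H₅Cl]₀ × e^(-kt)
Step 2: [C₂H₅Cl] = 2.01 × e^(-0.098 × 42)
Step 3: [C₂H₅Cl] = 2.01 × e^(-4.116)
Step 4: [C₂H₅Cl] = 2.01 × 0.0163096 = 0.03278 M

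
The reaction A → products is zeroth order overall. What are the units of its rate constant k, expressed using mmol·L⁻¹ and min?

mmol·L⁻¹·min⁻¹

Step 1: For overall order n, rate = k × (concentration)^n.
Step 2: Rate has units mmol·L⁻¹·min⁻¹; concentration term has units (mmol·L⁻¹)^0.
Step 3: k = rate / (concentration)^n, so units of k = (mmol·L⁻¹)^(1-0)·min⁻¹ = mmol·L⁻¹·min⁻¹.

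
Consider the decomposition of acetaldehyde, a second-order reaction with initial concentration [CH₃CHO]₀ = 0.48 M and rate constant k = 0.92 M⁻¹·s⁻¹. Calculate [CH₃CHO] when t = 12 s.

0.0762 M

Step 1: For a second-order reaction: 1/[CH₃CHO] = 1/[CH₃CHO]₀ + kt
Step 2: 1/[CH₃CHO] = 1/0.48 + 0.92 × 12
Step 3: 1/[CH₃CHO] = 2.083 + 11.04 = 13.12
Step 4: [CH₃CHO] = 1/13.12 = 0.0762 M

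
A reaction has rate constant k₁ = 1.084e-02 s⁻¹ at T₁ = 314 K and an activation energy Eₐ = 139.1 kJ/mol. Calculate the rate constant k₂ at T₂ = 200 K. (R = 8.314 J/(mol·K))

6.998e-16 s⁻¹

Step 1: Use the two-temperature Arrhenius form: ln(k₂/k₁) = -Eₐ/R × (1/T₂ - 1/T₁)
Step 2: Convert Eₐ to J/mol: 139.1 kJ/mol = 139100 J/mol
Step 3: 1/T₂ - 1/T₁ = 1/200 - 1/314 = 1.815287e-03 K⁻¹
Step 4: ln(k₂/k₁) = -139100/8.314 × 1.815287e-03 = -30.37123
Step 5: k₂ = k₁ × exp(-30.37123) = 1.084e-02 × 6.45569e-14 = 6.998e-16 s⁻¹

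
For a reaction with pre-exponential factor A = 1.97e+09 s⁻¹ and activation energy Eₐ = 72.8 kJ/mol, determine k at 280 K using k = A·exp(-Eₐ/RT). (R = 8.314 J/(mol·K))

5.16e-05 s⁻¹

Step 1: Use the Arrhenius equation: k = A × exp(-Eₐ/RT)
Step 2: Convert Eₐ to J/mol: 72.8 kJ/mol = 72800 J/mol
Step 3: Calculate the exponent: -Eₐ/(RT) = -72800/(8.314 × 280) = -31.27255
Step 4: k = 1.97e+09 × exp(-31.27255)
Step 5: k = 1.97e+09 × 2.62122e-14 = 5.1638e-05 s⁻¹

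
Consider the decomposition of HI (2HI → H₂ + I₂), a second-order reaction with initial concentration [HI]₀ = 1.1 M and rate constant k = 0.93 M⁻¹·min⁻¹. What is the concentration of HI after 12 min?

0.08286 M

Step 1: For a second-order reaction: 1/[HI] = 1/[HI]₀ + kt
Step 2: 1/[HI] = 1/1.1 + 0.93 × 12
Step 3: 1/[HI] = 0.9091 + 11.16 = 12.07
Step 4: [HI] = 1/12.07 = 0.08286 M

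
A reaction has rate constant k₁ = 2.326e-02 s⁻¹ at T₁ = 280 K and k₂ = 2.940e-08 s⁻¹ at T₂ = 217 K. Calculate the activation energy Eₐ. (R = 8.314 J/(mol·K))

108.9 kJ/mol

Step 1: Use the two-temperature Arrhenius form: ln(k₂/k₁) = -Eₐ/R × (1/T₂ - 1/T₁)
Step 2: ln(k₂/k₁) = ln(2.940e-08/2.326e-02) = ln(1.26397e-06) = -13.5813
Step 3: 1/T₂ - 1/T₁ = 1/217 - 1/280 = 1.036866e-03 K⁻¹
Step 4: Eₐ = -R × ln(k₂/k₁) / (1/T₂ - 1/T₁) = -8.314 × -13.5813 / 1.036866e-03
Step 5: Eₐ = 1.0890e+05 J/mol = 108.9 kJ/mol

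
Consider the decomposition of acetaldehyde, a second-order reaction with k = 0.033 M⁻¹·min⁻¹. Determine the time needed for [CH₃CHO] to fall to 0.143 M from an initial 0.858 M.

176.6 min

Step 1: For second-order: t = (1/[CH₃CHO] - 1/[CH₃CHO]₀)/k
Step 2: t = (1/0.143 - 1/0.858)/0.033
Step 3: t = (6.993 - 1.166)/0.033
Step 4: t = 5.828/0.033 = 176.6 min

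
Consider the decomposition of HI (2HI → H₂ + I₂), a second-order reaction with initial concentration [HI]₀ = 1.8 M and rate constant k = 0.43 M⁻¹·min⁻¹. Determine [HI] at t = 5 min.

0.3696 M

Step 1: For a second-order reaction: 1/[HI] = 1/[HI]₀ + kt
Step 2: 1/[HI] = 1/1.8 + 0.43 × 5
Step 3: 1/[HI] = 0.5556 + 2.15 = 2.706
Step 4: [HI] = 1/2.706 = 0.3696 M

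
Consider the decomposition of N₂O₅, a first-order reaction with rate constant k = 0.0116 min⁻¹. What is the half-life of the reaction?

59.75 min

Step 1: For a first-order reaction, t₁/₂ = ln(2)/k
Step 2: t₁/₂ = ln(2)/0.0116
Step 3: t₁/₂ = 0.6931/0.0116 = 59.75 min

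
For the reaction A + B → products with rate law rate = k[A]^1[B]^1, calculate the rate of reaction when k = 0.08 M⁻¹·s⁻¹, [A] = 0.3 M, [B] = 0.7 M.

0.0168 M/s

Step 1: The rate law is rate = k[A]^1[B]^1
Step 2: Substitute: rate = 0.08 × (0.3)^1 × (0.7)^1
Step 3: rate = 0.08 × 0.3 × 0.7 = 0.0168 M/s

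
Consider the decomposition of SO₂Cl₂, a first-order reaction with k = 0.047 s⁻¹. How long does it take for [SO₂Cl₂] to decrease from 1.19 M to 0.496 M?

18.62 s

Step 1: For first-order: t = ln([SO₂Cl₂]₀/[SO₂Cl₂])/k
Step 2: t = ln(1.19/0.496)/0.047
Step 3: t = ln(2.399)/0.047
Step 4: t = 0.8751/0.047 = 18.62 s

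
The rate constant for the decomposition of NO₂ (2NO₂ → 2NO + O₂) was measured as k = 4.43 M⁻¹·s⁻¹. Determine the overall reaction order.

second order (2)

Step 1: The units of k for an nth-order reaction are (concentration)^(1-n)·(time)⁻¹.
Step 2: Here k has units M⁻¹·s⁻¹, so the concentration exponent is -1.
Step 3: 1 - n = -1 ⇒ n = 2. The reaction is second order.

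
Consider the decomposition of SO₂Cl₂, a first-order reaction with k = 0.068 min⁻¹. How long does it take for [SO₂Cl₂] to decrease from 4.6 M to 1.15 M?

20.39 min

Step 1: For first-order: t = ln([SO₂Cl₂]₀/[SO₂Cl₂])/k
Step 2: t = ln(4.6/1.15)/0.068
Step 3: t = ln(4)/0.068
Step 4: t = 1.386/0.068 = 20.39 min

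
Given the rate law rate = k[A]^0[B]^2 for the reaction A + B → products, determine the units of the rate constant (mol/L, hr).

(mol/L)⁻¹·hr⁻¹

Step 1: Overall order = 0 + 2 = 2.
Step 2: rate has units mol/L·hr⁻¹; [A]^0[B]^2 has units (mol/L)^2.
Step 3: k = rate/([A]^0[B]^2), so units of k = (mol/L)^(1-2)·hr⁻¹ = (mol/L)⁻¹·hr⁻¹.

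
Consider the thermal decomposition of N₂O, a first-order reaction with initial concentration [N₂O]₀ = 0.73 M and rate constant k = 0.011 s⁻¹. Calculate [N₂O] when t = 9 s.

0.6612 M

Step 1: For a first-order reaction: [N₂O] = [N₂O]₀ × e^(-kt)
Step 2: [N₂O] = 0.73 × e^(-0.011 × 9)
Step 3: [N₂O] = 0.73 × e^(-0.099)
Step 4: [N₂O] = 0.73 × 0.905743 = 0.6612 M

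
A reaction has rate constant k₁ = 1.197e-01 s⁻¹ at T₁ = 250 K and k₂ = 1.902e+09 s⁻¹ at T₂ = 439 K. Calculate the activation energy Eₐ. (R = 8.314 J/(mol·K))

113.4 kJ/mol

Step 1: Use the two-temperature Arrhenius form: ln(k₂/k₁) = -Eₐ/R × (1/T₂ - 1/T₁)
Step 2: ln(k₂/k₁) = ln(1.902e+09/1.197e-01) = ln(1.58897e+10) = 23.4889
Step 3: 1/T₂ - 1/T₁ = 1/439 - 1/250 = -1.722096e-03 K⁻¹
Step 4: Eₐ = -R × ln(k₂/k₁) / (1/T₂ - 1/T₁) = -8.314 × 23.4889 / -1.722096e-03
Step 5: Eₐ = 1.1340e+05 J/mol = 113.4 kJ/mol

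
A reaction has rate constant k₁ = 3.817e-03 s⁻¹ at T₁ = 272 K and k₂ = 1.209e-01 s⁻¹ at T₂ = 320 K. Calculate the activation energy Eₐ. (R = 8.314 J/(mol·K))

52.1 kJ/mol

Step 1: Use the two-temperature Arrhenius form: ln(k₂/k₁) = -Eₐ/R × (1/T₂ - 1/T₁)
Step 2: ln(k₂/k₁) = ln(1.209e-01/3.817e-03) = ln(31.6741) = 3.4555
Step 3: 1/T₂ - 1/T₁ = 1/320 - 1/272 = -5.514706e-04 K⁻¹
Step 4: Eₐ = -R × ln(k₂/k₁) / (1/T₂ - 1/T₁) = -8.314 × 3.4555 / -5.514706e-04
Step 5: Eₐ = 5.2095e+04 J/mol = 52.1 kJ/mol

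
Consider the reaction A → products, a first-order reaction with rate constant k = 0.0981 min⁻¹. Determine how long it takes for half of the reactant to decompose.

7.066 min

Step 1: For a first-order reaction, t₁/₂ = ln(2)/k
Step 2: t₁/₂ = ln(2)/0.0981
Step 3: t₁/₂ = 0.6931/0.0981 = 7.066 min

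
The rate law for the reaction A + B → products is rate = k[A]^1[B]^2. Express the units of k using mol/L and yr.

(mol/L)⁻²·yr⁻¹

Step 1: Overall order = 1 + 2 = 3.
Step 2: rate has units mol/L·yr⁻¹; [A]^1[B]^2 has units (mol/L)^3.
Step 3: k = rate/([A]^1[B]^2), so units of k = (mol/L)^(1-3)·yr⁻¹ = (mol/L)⁻²·yr⁻¹.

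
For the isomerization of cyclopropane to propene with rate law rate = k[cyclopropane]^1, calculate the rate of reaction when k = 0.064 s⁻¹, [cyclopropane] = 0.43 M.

0.02752 M/s

Step 1: Identify the rate law: rate = k[cyclopropane]^1
Step 2: Substitute values: rate = 0.064 × (0.43)^1
Step 3: Calculate: rate = 0.064 × 0.43 = 0.02752 M/s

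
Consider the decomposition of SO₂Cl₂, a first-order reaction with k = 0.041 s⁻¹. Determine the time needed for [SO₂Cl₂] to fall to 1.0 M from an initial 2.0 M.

16.91 s

Step 1: For first-order: t = ln([SO₂Cl₂]₀/[SO₂Cl₂])/k
Step 2: t = ln(2.0/1.0)/0.041
Step 3: t = ln(2)/0.041
Step 4: t = 0.6931/0.041 = 16.91 s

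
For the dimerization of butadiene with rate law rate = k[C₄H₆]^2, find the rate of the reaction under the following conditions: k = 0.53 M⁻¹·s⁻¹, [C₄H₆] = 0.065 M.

0.002239 M/s

Step 1: Identify the rate law: rate = k[C₄H₆]^2
Step 2: Substitute values: rate = 0.53 × (0.065)^2
Step 3: Calculate: rate = 0.53 × 0.004225 = 0.00223925 M/s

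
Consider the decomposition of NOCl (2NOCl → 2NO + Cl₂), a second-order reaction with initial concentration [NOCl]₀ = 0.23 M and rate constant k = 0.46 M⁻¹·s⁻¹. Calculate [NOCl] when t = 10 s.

0.1118 M

Step 1: For a second-order reaction: 1/[NOCl] = 1/[NOCl]₀ + kt
Step 2: 1/[NOCl] = 1/0.23 + 0.46 × 10
Step 3: 1/[NOCl] = 4.348 + 4.6 = 8.948
Step 4: [NOCl] = 1/8.948 = 0.1118 M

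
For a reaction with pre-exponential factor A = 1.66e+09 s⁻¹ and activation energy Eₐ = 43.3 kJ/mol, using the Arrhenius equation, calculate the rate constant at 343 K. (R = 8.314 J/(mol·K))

4.22e+02 s⁻¹

Step 1: Use the Arrhenius equation: k = A × exp(-Eₐ/RT)
Step 2: Convert Eₐ to J/mol: 43.3 kJ/mol = 43300 J/mol
Step 3: Calculate the exponent: -Eₐ/(RT) = -43300/(8.314 × 343) = -15.18391
Step 4: k = 1.66e+09 × exp(-15.18391)
Step 5: k = 1.66e+09 × 2.54514e-07 = 4.2249e+02 s⁻¹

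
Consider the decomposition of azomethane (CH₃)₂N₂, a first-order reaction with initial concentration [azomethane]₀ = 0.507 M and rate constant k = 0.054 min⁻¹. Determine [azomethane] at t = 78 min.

0.007512 M

Step 1: For a first-order reaction: [azomethane] = [azomethane]₀ × e^(-kt)
Step 2: [azomethane] = 0.507 × e^(-0.054 × 78)
Step 3: [azomethane] = 0.507 × e^(-4.212)
Step 4: [azomethane] = 0.507 × 0.0148167 = 0.007512 M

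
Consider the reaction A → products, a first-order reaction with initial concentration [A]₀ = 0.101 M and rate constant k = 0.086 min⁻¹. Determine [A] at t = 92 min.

3.7e-05 M

Step 1: For a first-order reaction: [A] = [A]₀ × e^(-kt)
Step 2: [A] = 0.101 × e^(-0.086 × 92)
Step 3: [A] = 0.101 × e^(-7.912)
Step 4: [A] = 0.101 × 0.000366321 = 3.7e-05 M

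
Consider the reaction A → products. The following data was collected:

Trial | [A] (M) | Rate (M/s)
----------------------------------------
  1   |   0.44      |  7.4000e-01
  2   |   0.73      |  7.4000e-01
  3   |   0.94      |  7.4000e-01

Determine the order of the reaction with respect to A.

zeroth order (0)

Step 1: Compare trials - when concentration changes, rate stays constant.
Step 2: rate₂/rate₁ = 7.4000e-01/7.4000e-01 = 1
Step 3: [A]₂/[A]₁ = 0.73/0.44 = 1.659
Step 4: Since rate ratio ≈ (conc ratio)^0, the reaction is zeroth order.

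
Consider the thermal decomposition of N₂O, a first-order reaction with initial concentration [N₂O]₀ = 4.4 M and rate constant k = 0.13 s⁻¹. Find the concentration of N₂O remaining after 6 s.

2.017 M

Step 1: For a first-order reaction: [N₂O] = [N₂O]₀ × e^(-kt)
Step 2: [N₂O] = 4.4 × e^(-0.13 × 6)
Step 3: [N₂O] = 4.4 × e^(-0.78)
Step 4: [N₂O] = 4.4 × 0.458406 = 2.017 M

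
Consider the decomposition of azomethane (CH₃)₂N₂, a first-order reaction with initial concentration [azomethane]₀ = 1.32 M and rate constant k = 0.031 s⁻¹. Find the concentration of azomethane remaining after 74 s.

0.1331 M

Step 1: For a first-order reaction: [azomethane] = [azomethane]₀ × e^(-kt)
Step 2: [azomethane] = 1.32 × e^(-0.031 × 74)
Step 3: [azomethane] = 1.32 × e^(-2.294)
Step 4: [azomethane] = 1.32 × 0.100862 = 0.1331 M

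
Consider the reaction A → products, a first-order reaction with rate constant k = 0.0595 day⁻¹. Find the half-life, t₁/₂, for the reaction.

11.65 day

Step 1: For a first-order reaction, t₁/₂ = ln(2)/k
Step 2: t₁/₂ = ln(2)/0.0595
Step 3: t₁/₂ = 0.6931/0.0595 = 11.65 day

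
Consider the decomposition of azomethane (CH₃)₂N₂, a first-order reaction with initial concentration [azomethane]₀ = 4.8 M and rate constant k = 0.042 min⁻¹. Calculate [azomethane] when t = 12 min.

2.9 M

Step 1: For a first-order reaction: [azomethane] = [azomethane]₀ × e^(-kt)
Step 2: [azomethane] = 4.8 × e^(-0.042 × 12)
Step 3: [azomethane] = 4.8 × e^(-0.504)
Step 4: [azomethane] = 4.8 × 0.604109 = 2.9 M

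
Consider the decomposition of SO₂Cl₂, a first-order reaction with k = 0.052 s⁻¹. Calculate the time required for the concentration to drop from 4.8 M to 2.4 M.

13.33 s

Step 1: For first-order: t = ln([SO₂Cl₂]₀/[SO₂Cl₂])/k
Step 2: t = ln(4.8/2.4)/0.052
Step 3: t = ln(2)/0.052
Step 4: t = 0.6931/0.052 = 13.33 s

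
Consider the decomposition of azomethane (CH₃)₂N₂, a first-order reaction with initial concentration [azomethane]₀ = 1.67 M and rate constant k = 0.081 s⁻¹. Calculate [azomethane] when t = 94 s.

0.0008241 M

Step 1: For a first-order reaction: [azomethane] = [azomethane]₀ × e^(-kt)
Step 2: [azomethane] = 1.67 × e^(-0.081 × 94)
Step 3: [azomethane] = 1.67 × e^(-7.614)
Step 4: [azomethane] = 1.67 × 0.000493494 = 0.0008241 M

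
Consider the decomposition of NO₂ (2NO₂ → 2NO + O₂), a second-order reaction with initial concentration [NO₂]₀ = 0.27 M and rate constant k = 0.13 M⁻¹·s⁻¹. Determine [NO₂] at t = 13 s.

0.1854 M

Step 1: For a second-order reaction: 1/[NO₂] = 1/[NO₂]₀ + kt
Step 2: 1/[NO₂] = 1/0.27 + 0.13 × 13
Step 3: 1/[NO₂] = 3.704 + 1.69 = 5.394
Step 4: [NO₂] = 1/5.394 = 0.1854 M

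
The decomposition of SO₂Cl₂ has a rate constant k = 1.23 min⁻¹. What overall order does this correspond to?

first order (1)

Step 1: The units of k for an nth-order reaction are (concentration)^(1-n)·(time)⁻¹.
Step 2: Here k has units min⁻¹, so the concentration exponent is 0.
Step 3: 1 - n = 0 ⇒ n = 1. The reaction is first order.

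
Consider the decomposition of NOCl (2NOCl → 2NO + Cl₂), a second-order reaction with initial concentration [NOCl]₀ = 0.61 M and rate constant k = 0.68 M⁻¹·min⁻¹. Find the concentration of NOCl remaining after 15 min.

0.08446 M

Step 1: For a second-order reaction: 1/[NOCl] = 1/[NOCl]₀ + kt
Step 2: 1/[NOCl] = 1/0.61 + 0.68 × 15
Step 3: 1/[NOCl] = 1.639 + 10.2 = 11.84
Step 4: [NOCl] = 1/11.84 = 0.08446 M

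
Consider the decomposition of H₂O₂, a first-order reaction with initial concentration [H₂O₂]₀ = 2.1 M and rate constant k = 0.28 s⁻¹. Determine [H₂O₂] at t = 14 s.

0.04167 M

Step 1: For a first-order reaction: [H₂O₂] = [H₂O₂]₀ × e^(-kt)
Step 2: [H₂O₂] = 2.1 × e^(-0.28 × 14)
Step 3: [H₂O₂] = 2.1 × e^(-3.92)
Step 4: [H₂O₂] = 2.1 × 0.0198411 = 0.04167 M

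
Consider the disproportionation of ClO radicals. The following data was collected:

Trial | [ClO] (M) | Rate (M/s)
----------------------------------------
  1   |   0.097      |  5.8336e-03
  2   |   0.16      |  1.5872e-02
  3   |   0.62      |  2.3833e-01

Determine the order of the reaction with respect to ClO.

second order (2)

Step 1: Compare trials to find order n where rate₂/rate₁ = ([ClO]₂/[ClO]₁)^n
Step 2: rate₂/rate₁ = 1.5872e-02/5.8336e-03 = 2.721
Step 3: [ClO]₂/[ClO]₁ = 0.16/0.097 = 1.649
Step 4: n = ln(2.721)/ln(1.649) = 2.00 ≈ 2
Step 5: The reaction is second order in ClO.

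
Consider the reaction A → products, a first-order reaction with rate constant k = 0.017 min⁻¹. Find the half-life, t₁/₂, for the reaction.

40.77 min

Step 1: For a first-order reaction, t₁/₂ = ln(2)/k
Step 2: t₁/₂ = ln(2)/0.017
Step 3: t₁/₂ = 0.6931/0.017 = 40.77 min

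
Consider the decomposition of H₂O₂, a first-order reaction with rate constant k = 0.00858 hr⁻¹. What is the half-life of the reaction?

80.79 hr

Step 1: For a first-order reaction, t₁/₂ = ln(2)/k
Step 2: t₁/₂ = ln(2)/0.00858
Step 3: t₁/₂ = 0.6931/0.00858 = 80.79 hr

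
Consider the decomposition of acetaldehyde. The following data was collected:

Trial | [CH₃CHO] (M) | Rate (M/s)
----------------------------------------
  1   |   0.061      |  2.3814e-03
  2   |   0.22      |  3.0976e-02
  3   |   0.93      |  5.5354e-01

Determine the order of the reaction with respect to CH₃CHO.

second order (2)

Step 1: Compare trials to find order n where rate₂/rate₁ = ([CH₃CHO]₂/[CH₃CHO]₁)^n
Step 2: rate₂/rate₁ = 3.0976e-02/2.3814e-03 = 13.01
Step 3: [CH₃CHO]₂/[CH₃CHO]₁ = 0.22/0.061 = 3.607
Step 4: n = ln(13.01)/ln(3.607) = 2.00 ≈ 2
Step 5: The reaction is second order in CH₃CHO.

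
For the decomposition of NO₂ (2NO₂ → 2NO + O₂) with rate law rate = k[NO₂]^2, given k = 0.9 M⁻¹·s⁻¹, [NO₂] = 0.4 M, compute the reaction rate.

0.144 M/s

Step 1: Identify the rate law: rate = k[NO₂]^2
Step 2: Substitute values: rate = 0.9 × (0.4)^2
Step 3: Calculate: rate = 0.9 × 0.16 = 0.144 M/s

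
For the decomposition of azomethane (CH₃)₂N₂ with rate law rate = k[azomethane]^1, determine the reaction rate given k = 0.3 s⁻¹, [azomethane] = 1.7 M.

0.51 M/s

Step 1: Identify the rate law: rate = k[azomethane]^1
Step 2: Substitute values: rate = 0.3 × (1.7)^1
Step 3: Calculate: rate = 0.3 × 1.7 = 0.51 M/s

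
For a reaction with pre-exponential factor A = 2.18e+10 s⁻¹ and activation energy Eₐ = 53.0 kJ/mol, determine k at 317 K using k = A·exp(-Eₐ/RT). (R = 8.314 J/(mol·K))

4.03e+01 s⁻¹

Step 1: Use the Arrhenius equation: k = A × exp(-Eₐ/RT)
Step 2: Convert Eₐ to J/mol: 53.0 kJ/mol = 53000 J/mol
Step 3: Calculate the exponent: -Eₐ/(RT) = -53000/(8.314 × 317) = -20.10975
Step 4: k = 2.18e+10 × exp(-20.10975)
Step 5: k = 2.18e+10 × 1.84691e-09 = 4.0263e+01 s⁻¹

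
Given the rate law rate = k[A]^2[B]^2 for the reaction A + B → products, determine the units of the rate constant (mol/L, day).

(mol/L)⁻³·day⁻¹

Step 1: Overall order = 2 + 2 = 4.
Step 2: rate has units mol/L·day⁻¹; [A]^2[B]^2 has units (mol/L)^4.
Step 3: k = rate/([A]^2[B]^2), so units of k = (mol/L)^(1-4)·day⁻¹ = (mol/L)⁻³·day⁻¹.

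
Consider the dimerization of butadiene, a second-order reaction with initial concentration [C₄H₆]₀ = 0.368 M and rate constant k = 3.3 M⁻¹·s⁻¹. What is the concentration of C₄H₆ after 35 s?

0.008459 M

Step 1: For a second-order reaction: 1/[C₄H₆] = 1/[C₄H₆]₀ + kt
Step 2: 1/[C₄H₆] = 1/0.368 + 3.3 × 35
Step 3: 1/[C₄H₆] = 2.717 + 115.5 = 118.2
Step 4: [C₄H₆] = 1/118.2 = 0.008459 M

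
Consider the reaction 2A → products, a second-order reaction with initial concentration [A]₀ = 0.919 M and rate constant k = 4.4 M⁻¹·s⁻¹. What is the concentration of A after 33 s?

0.006836 M

Step 1: For a second-order reaction: 1/[A] = 1/[A]₀ + kt
Step 2: 1/[A] = 1/0.919 + 4.4 × 33
Step 3: 1/[A] = 1.088 + 145.2 = 146.3
Step 4: [A] = 1/146.3 = 0.006836 M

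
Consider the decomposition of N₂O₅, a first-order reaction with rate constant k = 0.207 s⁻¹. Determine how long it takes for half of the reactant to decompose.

3.349 s

Step 1: For a first-order reaction, t₁/₂ = ln(2)/k
Step 2: t₁/₂ = ln(2)/0.207
Step 3: t₁/₂ = 0.6931/0.207 = 3.349 s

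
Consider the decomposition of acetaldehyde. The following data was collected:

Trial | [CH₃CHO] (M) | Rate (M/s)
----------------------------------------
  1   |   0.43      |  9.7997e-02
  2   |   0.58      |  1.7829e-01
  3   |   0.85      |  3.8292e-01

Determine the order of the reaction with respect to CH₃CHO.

second order (2)

Step 1: Compare trials to find order n where rate₂/rate₁ = ([CH₃CHO]₂/[CH₃CHO]₁)^n
Step 2: rate₂/rate₁ = 1.7829e-01/9.7997e-02 = 1.819
Step 3: [CH₃CHO]₂/[CH₃CHO]₁ = 0.58/0.43 = 1.349
Step 4: n = ln(1.819)/ln(1.349) = 2.00 ≈ 2
Step 5: The reaction is second order in CH₃CHO.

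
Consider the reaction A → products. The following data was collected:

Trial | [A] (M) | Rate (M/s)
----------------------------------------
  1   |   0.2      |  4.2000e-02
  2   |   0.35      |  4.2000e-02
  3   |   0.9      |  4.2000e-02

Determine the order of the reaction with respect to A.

zeroth order (0)

Step 1: Compare trials - when concentration changes, rate stays constant.
Step 2: rate₂/rate₁ = 4.2000e-02/4.2000e-02 = 1
Step 3: [A]₂/[A]₁ = 0.35/0.2 = 1.75
Step 4: Since rate ratio ≈ (conc ratio)^0, the reaction is zeroth order.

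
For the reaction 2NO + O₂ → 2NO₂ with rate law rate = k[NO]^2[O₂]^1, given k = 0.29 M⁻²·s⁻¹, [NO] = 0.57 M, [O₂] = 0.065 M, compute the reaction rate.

0.006124 M/s

Step 1: The rate law is rate = k[NO]^2[O₂]^1
Step 2: Substitute: rate = 0.29 × (0.57)^2 × (0.065)^1
Step 3: rate = 0.29 × 0.3249 × 0.065 = 0.00612436 M/s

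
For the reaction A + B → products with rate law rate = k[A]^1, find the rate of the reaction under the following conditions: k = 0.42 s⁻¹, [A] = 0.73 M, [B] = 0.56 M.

0.3066 M/s

Step 1: The rate law is rate = k[A]^1
Step 2: Note that the rate does not depend on [B] (zero order in B).
Step 3: rate = 0.42 × (0.73)^1 = 0.3066 M/s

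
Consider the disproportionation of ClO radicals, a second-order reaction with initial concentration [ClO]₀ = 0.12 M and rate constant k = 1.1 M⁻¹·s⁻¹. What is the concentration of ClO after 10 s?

0.05172 M

Step 1: For a second-order reaction: 1/[ClO] = 1/[ClO]₀ + kt
Step 2: 1/[ClO] = 1/0.12 + 1.1 × 10
Step 3: 1/[ClO] = 8.333 + 11 = 19.33
Step 4: [ClO] = 1/19.33 = 0.05172 M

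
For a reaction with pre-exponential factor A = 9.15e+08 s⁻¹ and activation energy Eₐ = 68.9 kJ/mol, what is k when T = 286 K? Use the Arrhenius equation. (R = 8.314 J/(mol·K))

2.38e-04 s⁻¹

Step 1: Use the Arrhenius equation: k = A × exp(-Eₐ/RT)
Step 2: Convert Eₐ to J/mol: 68.9 kJ/mol = 68900 J/mol
Step 3: Calculate the exponent: -Eₐ/(RT) = -68900/(8.314 × 286) = -28.97632
Step 4: k = 9.15e+08 × exp(-28.97632)
Step 5: k = 9.15e+08 × 2.60462e-13 = 2.3832e-04 s⁻¹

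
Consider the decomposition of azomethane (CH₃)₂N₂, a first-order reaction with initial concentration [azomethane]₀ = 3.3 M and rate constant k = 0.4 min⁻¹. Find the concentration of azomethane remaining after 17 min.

0.003675 M

Step 1: For a first-order reaction: [azomethane] = [azomethane]₀ × e^(-kt)
Step 2: [azomethane] = 3.3 × e^(-0.4 × 17)
Step 3: [azomethane] = 3.3 × e^(-6.8)
Step 4: [azomethane] = 3.3 × 0.00111378 = 0.003675 M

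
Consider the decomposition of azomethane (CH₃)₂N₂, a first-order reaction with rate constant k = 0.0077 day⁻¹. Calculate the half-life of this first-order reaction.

90.02 day

Step 1: For a first-order reaction, t₁/₂ = ln(2)/k
Step 2: t₁/₂ = ln(2)/0.0077
Step 3: t₁/₂ = 0.6931/0.0077 = 90.02 day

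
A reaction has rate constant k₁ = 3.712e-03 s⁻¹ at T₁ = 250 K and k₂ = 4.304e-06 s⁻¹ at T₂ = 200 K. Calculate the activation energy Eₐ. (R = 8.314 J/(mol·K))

56.2 kJ/mol

Step 1: Use the two-temperature Arrhenius form: ln(k₂/k₁) = -Eₐ/R × (1/T₂ - 1/T₁)
Step 2: ln(k₂/k₁) = ln(4.304e-06/3.712e-03) = ln(0.00115948) = -6.75978
Step 3: 1/T₂ - 1/T₁ = 1/200 - 1/250 = 1.000000e-03 K⁻¹
Step 4: Eₐ = -R × ln(k₂/k₁) / (1/T₂ - 1/T₁) = -8.314 × -6.75978 / 1.000000e-03
Step 5: Eₐ = 5.6201e+04 J/mol = 56.2 kJ/mol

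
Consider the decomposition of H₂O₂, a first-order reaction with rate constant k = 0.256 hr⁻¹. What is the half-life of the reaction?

2.708 hr

Step 1: For a first-order reaction, t₁/₂ = ln(2)/k
Step 2: t₁/₂ = ln(2)/0.256
Step 3: t₁/₂ = 0.6931/0.256 = 2.708 hr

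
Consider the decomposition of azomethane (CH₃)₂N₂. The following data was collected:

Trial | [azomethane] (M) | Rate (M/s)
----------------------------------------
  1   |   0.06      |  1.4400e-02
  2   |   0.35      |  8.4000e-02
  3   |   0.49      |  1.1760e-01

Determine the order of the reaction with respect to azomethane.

first order (1)

Step 1: Compare trials to find order n where rate₂/rate₁ = ([azomethane]₂/[azomethane]₁)^n
Step 2: rate₂/rate₁ = 8.4000e-02/1.4400e-02 = 5.833
Step 3: [azomethane]₂/[azomethane]₁ = 0.35/0.06 = 5.833
Step 4: n = ln(5.833)/ln(5.833) = 1.00 ≈ 1
Step 5: The reaction is first order in azomethane.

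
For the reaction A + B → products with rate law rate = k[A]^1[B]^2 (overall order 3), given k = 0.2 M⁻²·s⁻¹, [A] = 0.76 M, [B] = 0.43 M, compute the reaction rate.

0.0281 M/s

Step 1: The rate law is rate = k[A]^1[B]^2, overall order = 1+2 = 3
Step 2: Substitute values: rate = 0.2 × (0.76)^1 × (0.43)^2
Step 3: rate = 0.2 × 0.76 × 0.1849 = 0.0281048 M/s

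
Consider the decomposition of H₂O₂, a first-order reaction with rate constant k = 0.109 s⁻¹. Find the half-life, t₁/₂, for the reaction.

6.359 s

Step 1: For a first-order reaction, t₁/₂ = ln(2)/k
Step 2: t₁/₂ = ln(2)/0.109
Step 3: t₁/₂ = 0.6931/0.109 = 6.359 s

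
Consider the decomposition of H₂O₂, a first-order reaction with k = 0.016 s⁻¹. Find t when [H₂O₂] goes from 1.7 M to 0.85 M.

43.32 s

Step 1: For first-order: t = ln([H₂O₂]₀/[H₂O₂])/k
Step 2: t = ln(1.7/0.85)/0.016
Step 3: t = ln(2)/0.016
Step 4: t = 0.6931/0.016 = 43.32 s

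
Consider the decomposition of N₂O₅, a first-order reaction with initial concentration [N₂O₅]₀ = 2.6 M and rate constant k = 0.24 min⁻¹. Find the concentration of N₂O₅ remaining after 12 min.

0.146 M

Step 1: For a first-order reaction: [N₂O₅] = [N₂O₅]₀ × e^(-kt)
Step 2: [N₂O₅] = 2.6 × e^(-0.24 × 12)
Step 3: [N₂O₅] = 2.6 × e^(-2.88)
Step 4: [N₂O₅] = 2.6 × 0.0561348 = 0.146 M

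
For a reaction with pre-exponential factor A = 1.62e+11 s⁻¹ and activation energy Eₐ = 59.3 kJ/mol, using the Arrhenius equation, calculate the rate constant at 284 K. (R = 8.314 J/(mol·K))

2.01e+00 s⁻¹

Step 1: Use the Arrhenius equation: k = A × exp(-Eₐ/RT)
Step 2: Convert Eₐ to J/mol: 59.3 kJ/mol = 59300 J/mol
Step 3: Calculate the exponent: -Eₐ/(RT) = -59300/(8.314 × 284) = -25.11460
Step 4: k = 1.62e+11 × exp(-25.11460)
Step 5: k = 1.62e+11 × 1.23842e-11 = 2.0062e+00 s⁻¹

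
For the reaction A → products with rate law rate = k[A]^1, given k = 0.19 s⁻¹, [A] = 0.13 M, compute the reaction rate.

0.0247 M/s

Step 1: Identify the rate law: rate = k[A]^1
Step 2: Substitute values: rate = 0.19 × (0.13)^1
Step 3: Calculate: rate = 0.19 × 0.13 = 0.0247 M/s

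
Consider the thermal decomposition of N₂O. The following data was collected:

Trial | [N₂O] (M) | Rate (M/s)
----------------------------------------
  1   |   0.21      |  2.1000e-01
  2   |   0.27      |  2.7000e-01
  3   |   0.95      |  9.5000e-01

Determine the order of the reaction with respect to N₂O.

first order (1)

Step 1: Compare trials to find order n where rate₂/rate₁ = ([N₂O]₂/[N₂O]₁)^n
Step 2: rate₂/rate₁ = 2.7000e-01/2.1000e-01 = 1.286
Step 3: [N₂O]₂/[N₂O]₁ = 0.27/0.21 = 1.286
Step 4: n = ln(1.286)/ln(1.286) = 1.00 ≈ 1
Step 5: The reaction is first order in N₂O.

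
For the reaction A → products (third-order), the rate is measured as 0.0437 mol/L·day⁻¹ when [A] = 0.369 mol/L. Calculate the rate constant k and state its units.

0.8698 (mol/L)⁻²·day⁻¹

Step 1: rate = k[A]^3, so k = rate / [A]^3.
Step 2: k = 0.0437 / (0.369)^3 = 0.0437 / 0.05024.
Step 3: k = 0.8698 (mol/L)⁻²·day⁻¹.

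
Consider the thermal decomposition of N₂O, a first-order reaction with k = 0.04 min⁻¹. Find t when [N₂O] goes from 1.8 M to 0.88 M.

17.89 min

Step 1: For first-order: t = ln([N₂O]₀/[N₂O])/k
Step 2: t = ln(1.8/0.88)/0.04
Step 3: t = ln(2.045)/0.04
Step 4: t = 0.7156/0.04 = 17.89 min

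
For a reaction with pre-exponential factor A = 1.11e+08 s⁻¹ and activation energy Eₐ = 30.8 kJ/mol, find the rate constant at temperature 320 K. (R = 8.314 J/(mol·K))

1.04e+03 s⁻¹

Step 1: Use the Arrhenius equation: k = A × exp(-Eₐ/RT)
Step 2: Convert Eₐ to J/mol: 30.8 kJ/mol = 30800 J/mol
Step 3: Calculate the exponent: -Eₐ/(RT) = -30800/(8.314 × 320) = -11.57686
Step 4: k = 1.11e+08 × exp(-11.57686)
Step 5: k = 1.11e+08 × 9.38066e-06 = 1.0413e+03 s⁻¹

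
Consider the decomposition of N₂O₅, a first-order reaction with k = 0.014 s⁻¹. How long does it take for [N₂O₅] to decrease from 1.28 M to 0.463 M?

72.63 s

Step 1: For first-order: t = ln([N₂O₅]₀/[N₂O₅])/k
Step 2: t = ln(1.28/0.463)/0.014
Step 3: t = ln(2.765)/0.014
Step 4: t = 1.017/0.014 = 72.63 s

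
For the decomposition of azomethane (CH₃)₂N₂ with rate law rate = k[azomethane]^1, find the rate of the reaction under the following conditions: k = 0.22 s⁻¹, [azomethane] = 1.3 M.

0.286 M/s

Step 1: Identify the rate law: rate = k[azomethane]^1
Step 2: Substitute values: rate = 0.22 × (1.3)^1
Step 3: Calculate: rate = 0.22 × 1.3 = 0.286 M/s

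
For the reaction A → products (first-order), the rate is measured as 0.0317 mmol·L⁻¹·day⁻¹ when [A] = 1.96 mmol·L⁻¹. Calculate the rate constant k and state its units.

0.01617 day⁻¹

Step 1: rate = k[A]^1, so k = rate / [A]^1.
Step 2: k = 0.0317 / (1.96)^1 = 0.0317 / 1.96.
Step 3: k = 0.01617 day⁻¹.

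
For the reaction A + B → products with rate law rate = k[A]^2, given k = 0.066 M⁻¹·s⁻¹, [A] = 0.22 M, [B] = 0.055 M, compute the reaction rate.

0.003194 M/s

Step 1: The rate law is rate = k[A]^2
Step 2: Note that the rate does not depend on [B] (zero order in B).
Step 3: rate = 0.066 × (0.22)^2 = 0.0031944 M/s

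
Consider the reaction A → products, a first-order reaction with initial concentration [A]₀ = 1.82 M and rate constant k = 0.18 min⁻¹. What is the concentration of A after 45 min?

0.0005524 M

Step 1: For a first-order reaction: [A] = [A]₀ × e^(-kt)
Step 2: [A] = 1.82 × e^(-0.18 × 45)
Step 3: [A] = 1.82 × e^(-8.1)
Step 4: [A] = 1.82 × 0.000303539 = 0.0005524 M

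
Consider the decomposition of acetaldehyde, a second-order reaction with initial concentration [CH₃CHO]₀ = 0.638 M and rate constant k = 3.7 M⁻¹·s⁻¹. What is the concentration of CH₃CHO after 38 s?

0.007034 M

Step 1: For a second-order reaction: 1/[CH₃CHO] = 1/[CH₃CHO]₀ + kt
Step 2: 1/[CH₃CHO] = 1/0.638 + 3.7 × 38
Step 3: 1/[CH₃CHO] = 1.567 + 140.6 = 142.2
Step 4: [CH₃CHO] = 1/142.2 = 0.007034 M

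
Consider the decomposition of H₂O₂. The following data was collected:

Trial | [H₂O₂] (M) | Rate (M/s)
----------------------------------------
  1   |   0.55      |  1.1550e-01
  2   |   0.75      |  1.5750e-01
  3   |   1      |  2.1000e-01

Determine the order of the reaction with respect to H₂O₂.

first order (1)

Step 1: Compare trials to find order n where rate₂/rate₁ = ([H₂O₂]₂/[H₂O₂]₁)^n
Step 2: rate₂/rate₁ = 1.5750e-01/1.1550e-01 = 1.364
Step 3: [H₂O₂]₂/[H₂O₂]₁ = 0.75/0.55 = 1.364
Step 4: n = ln(1.364)/ln(1.364) = 1.00 ≈ 1
Step 5: The reaction is first order in H₂O₂.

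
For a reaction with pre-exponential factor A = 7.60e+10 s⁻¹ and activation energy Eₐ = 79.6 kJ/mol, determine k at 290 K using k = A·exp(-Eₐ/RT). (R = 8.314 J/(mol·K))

3.49e-04 s⁻¹

Step 1: Use the Arrhenius equation: k = A × exp(-Eₐ/RT)
Step 2: Convert Eₐ to J/mol: 79.6 kJ/mol = 79600 J/mol
Step 3: Calculate the exponent: -Eₐ/(RT) = -79600/(8.314 × 290) = -33.01452
Step 4: k = 7.60e+10 × exp(-33.01452)
Step 5: k = 7.60e+10 × 4.59173e-15 = 3.4897e-04 s⁻¹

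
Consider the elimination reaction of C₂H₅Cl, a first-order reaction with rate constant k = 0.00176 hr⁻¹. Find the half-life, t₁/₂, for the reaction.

393.8 hr

Step 1: For a first-order reaction, t₁/₂ = ln(2)/k
Step 2: t₁/₂ = ln(2)/0.00176
Step 3: t₁/₂ = 0.6931/0.00176 = 393.8 hr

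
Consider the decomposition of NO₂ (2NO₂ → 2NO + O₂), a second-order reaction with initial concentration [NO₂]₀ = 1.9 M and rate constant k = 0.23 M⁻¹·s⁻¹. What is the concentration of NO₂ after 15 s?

0.2515 M

Step 1: For a second-order reaction: 1/[NO₂] = 1/[NO₂]₀ + kt
Step 2: 1/[NO₂] = 1/1.9 + 0.23 × 15
Step 3: 1/[NO₂] = 0.5263 + 3.45 = 3.976
Step 4: [NO₂] = 1/3.976 = 0.2515 M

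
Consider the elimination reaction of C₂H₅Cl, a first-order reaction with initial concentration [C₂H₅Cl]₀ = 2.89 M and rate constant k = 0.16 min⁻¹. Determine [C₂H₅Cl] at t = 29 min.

0.02791 M

Step 1: For a first-order reaction: [C₂H₅Cl] = [C₂H₅Cl]₀ × e^(-kt)
Step 2: [C₂H₅Cl] = 2.89 × e^(-0.16 × 29)
Step 3: [C₂H₅Cl] = 2.89 × e^(-4.64)
Step 4: [C₂H₅Cl] = 2.89 × 0.0096577 = 0.02791 M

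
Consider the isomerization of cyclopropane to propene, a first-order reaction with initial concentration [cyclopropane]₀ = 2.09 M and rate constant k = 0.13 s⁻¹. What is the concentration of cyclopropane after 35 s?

0.02209 M

Step 1: For a first-order reaction: [cyclopropane] = [cyclopropane]₀ × e^(-kt)
Step 2: [cyclopropane] = 2.09 × e^(-0.13 × 35)
Step 3: [cyclopropane] = 2.09 × e^(-4.55)
Step 4: [cyclopropane] = 2.09 × 0.0105672 = 0.02209 M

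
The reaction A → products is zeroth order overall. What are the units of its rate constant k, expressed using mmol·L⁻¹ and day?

mmol·L⁻¹·day⁻¹

Step 1: For overall order n, rate = k × (concentration)^n.
Step 2: Rate has units mmol·L⁻¹·day⁻¹; concentration term has units (mmol·L⁻¹)^0.
Step 3: k = rate / (concentration)^n, so units of k = (mmol·L⁻¹)^(1-0)·day⁻¹ = mmol·L⁻¹·day⁻¹.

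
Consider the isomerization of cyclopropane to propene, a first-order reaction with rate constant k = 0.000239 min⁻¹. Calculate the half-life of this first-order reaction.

2900 min

Step 1: For a first-order reaction, t₁/₂ = ln(2)/k
Step 2: t₁/₂ = ln(2)/0.000239
Step 3: t₁/₂ = 0.6931/0.000239 = 2900 min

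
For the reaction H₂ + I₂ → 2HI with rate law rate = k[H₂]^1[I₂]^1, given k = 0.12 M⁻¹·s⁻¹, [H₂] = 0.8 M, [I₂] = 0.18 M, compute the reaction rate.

0.01728 M/s

Step 1: The rate law is rate = k[H₂]^1[I₂]^1
Step 2: Substitute: rate = 0.12 × (0.8)^1 × (0.18)^1
Step 3: rate = 0.12 × 0.8 × 0.18 = 0.01728 M/s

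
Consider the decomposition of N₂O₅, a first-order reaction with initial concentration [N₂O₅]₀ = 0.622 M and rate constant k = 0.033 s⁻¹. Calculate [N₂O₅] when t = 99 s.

0.02371 M

Step 1: For a first-order reaction: [N₂O₅] = [N₂O₅]₀ × e^(-kt)
Step 2: [N₂O₅] = 0.622 × e^(-0.033 × 99)
Step 3: [N₂O₅] = 0.622 × e^(-3.267)
Step 4: [N₂O₅] = 0.622 × 0.0381206 = 0.02371 M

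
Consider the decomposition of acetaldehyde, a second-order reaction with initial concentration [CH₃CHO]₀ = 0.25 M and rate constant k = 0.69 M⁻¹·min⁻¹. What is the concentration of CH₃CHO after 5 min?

0.1342 M

Step 1: For a second-order reaction: 1/[CH₃CHO] = 1/[CH₃CHO]₀ + kt
Step 2: 1/[CH₃CHO] = 1/0.25 + 0.69 × 5
Step 3: 1/[CH₃CHO] = 4 + 3.45 = 7.45
Step 4: [CH₃CHO] = 1/7.45 = 0.1342 M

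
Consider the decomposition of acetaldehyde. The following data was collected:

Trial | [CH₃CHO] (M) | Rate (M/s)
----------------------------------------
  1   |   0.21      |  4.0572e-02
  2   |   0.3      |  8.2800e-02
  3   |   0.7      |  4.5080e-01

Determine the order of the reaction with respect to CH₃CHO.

second order (2)

Step 1: Compare trials to find order n where rate₂/rate₁ = ([CH₃CHO]₂/[CH₃CHO]₁)^n
Step 2: rate₂/rate₁ = 8.2800e-02/4.0572e-02 = 2.041
Step 3: [CH₃CHO]₂/[CH₃CHO]₁ = 0.3/0.21 = 1.429
Step 4: n = ln(2.041)/ln(1.429) = 2.00 ≈ 2
Step 5: The reaction is second order in CH₃CHO.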